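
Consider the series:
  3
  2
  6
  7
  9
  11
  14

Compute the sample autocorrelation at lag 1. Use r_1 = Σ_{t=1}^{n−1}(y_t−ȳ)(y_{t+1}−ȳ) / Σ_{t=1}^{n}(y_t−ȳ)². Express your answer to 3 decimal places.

Mean ȳ = (3 + 2 + 6 + 7 + 9 + 11 + 14)/7 = 7.4286
Σ(y_t−ȳ)(y_{t+1}−ȳ) = (24.0408) + (7.7551) + (0.6122) + (-0.6735) + (5.6122) + (23.4694) = 60.8163
Denominator Σ(y_t−ȳ)² = 109.7143
r_1 = 60.8163 / 109.7143 = 0.554

0.554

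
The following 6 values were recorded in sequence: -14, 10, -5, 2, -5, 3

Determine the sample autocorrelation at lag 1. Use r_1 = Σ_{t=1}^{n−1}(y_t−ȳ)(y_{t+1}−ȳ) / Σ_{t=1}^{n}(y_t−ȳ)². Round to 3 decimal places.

Mean ȳ = (-14 + 10 − 5 + 2 − 5 + 3)/6 = -1.5000
Deviations from mean: -12.5000, 11.5000, -3.5000, 3.5000, -3.5000, 4.5000
Σ(y_t−ȳ)(y_{t+1}−ȳ) = (-143.7500) + (-40.2500) + (-12.2500) + (-12.2500) + (-15.7500) = -224.2500
Denominator Σ(y_t−ȳ)² = 345.5000
r_1 = -224.2500 / 345.5000 = -0.649

-0.649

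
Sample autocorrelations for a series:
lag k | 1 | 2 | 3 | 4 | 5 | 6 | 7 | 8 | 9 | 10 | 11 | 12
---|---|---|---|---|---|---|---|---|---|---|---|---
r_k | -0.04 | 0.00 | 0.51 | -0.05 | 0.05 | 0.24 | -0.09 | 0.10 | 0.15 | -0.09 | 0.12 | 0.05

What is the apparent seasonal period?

3

The largest autocorrelation is r_3 = 0.51, with weaker echoes at lags 6 (0.24) and 9 (0.15); the remaining lags stay at or below 0.12.
The dominant spike at lag 3 indicates a seasonal period of 3.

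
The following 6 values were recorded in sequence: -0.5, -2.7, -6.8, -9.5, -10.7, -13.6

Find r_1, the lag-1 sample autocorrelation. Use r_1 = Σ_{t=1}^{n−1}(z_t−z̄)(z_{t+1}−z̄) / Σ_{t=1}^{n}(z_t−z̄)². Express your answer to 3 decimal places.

0.496

Mean z̄ = (-0.5 − 2.7 − 6.8 − 9.5 − 10.7 − 13.6)/6 = -7.3000
Numerator Σ_{t=1}^{5}(z_t−z̄)(z_{t+1}−z̄) = 61.3800
Denominator Σ(z_t−z̄)² = 123.7400
r_1 = 61.3800 / 123.7400 = 0.496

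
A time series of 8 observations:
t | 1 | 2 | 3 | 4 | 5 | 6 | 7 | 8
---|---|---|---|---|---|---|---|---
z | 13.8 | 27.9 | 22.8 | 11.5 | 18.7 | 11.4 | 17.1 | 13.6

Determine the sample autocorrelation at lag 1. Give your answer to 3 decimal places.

Mean z̄ = (13.8 + 27.9 + 22.8 + 11.5 + 18.7 + 11.4 + 17.1 + 13.6)/8 = 17.1000
Numerator Σ_{t=1}^{7}(z_t−z̄)(z_{t+1}−z̄) = -24.0800
Denominator Σ(z_t−z̄)² = 238.6800
r_1 = -24.0800 / 238.6800 = -0.101

-0.101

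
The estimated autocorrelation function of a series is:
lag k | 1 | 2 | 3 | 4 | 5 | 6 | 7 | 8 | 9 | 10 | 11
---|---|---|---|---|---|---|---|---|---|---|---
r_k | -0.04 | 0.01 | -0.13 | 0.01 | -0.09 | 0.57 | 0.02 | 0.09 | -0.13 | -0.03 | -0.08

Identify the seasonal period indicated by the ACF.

The largest autocorrelation is r_6 = 0.57; the remaining lags stay at or below 0.09.
The dominant spike at lag 6 indicates a seasonal period of 6.

6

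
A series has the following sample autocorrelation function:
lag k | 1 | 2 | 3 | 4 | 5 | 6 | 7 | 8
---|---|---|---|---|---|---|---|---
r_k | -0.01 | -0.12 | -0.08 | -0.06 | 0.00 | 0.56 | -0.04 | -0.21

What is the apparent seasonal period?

6

The largest autocorrelation is r_6 = 0.56; the remaining lags stay at or below 0.00.
The dominant spike at lag 6 indicates a seasonal period of 6.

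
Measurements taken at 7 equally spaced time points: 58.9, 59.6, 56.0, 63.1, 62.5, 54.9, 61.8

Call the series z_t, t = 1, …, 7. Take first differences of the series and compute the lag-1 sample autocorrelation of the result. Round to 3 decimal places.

-0.465

First differences Δz: 0.7, -3.6, 7.1, -0.6, -7.6, 6.9
Mean of differences = 0.4833
Numerator Σ(Δz_t−Δz̄)(Δz_{t+1}−Δz̄) = -78.1819
Denominator Σ(Δz_t−Δz̄)² = 168.1883
r_1(Δz) = -78.1819 / 168.1883 = -0.465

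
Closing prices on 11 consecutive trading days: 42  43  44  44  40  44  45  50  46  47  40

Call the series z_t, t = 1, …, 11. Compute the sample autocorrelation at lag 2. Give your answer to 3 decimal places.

0.087

Mean z̄ = (42 + 43 + 44 + 44 + 40 + 44 + 45 + 50 + 46 + 47 + 40)/11 = 44.0909
Numerator Σ_{t=1}^{9}(z_t−z̄)(z_{t+2}−z̄) = 7.5289
Denominator Σ(z_t−z̄)² = 86.9091
r_2 = 7.5289 / 86.9091 = 0.087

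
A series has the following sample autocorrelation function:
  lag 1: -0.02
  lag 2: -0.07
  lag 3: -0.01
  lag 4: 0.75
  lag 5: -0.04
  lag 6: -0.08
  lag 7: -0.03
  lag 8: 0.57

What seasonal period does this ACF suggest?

The largest autocorrelation is r_4 = 0.75, with a weaker echo at lag 8 (0.57); the remaining lags stay at or below -0.01.
The dominant spike at lag 4 indicates a seasonal period of 4.

4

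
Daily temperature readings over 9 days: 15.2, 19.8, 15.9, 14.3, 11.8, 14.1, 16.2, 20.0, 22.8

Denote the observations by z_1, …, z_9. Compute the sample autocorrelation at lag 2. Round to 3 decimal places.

Mean z̄ = (15.2 + 19.8 + 15.9 + 14.3 + 11.8 + 14.1 + 16.2 + 20.0 + 22.8)/9 = 16.6778
Σ(z_t−z̄)(z_{t+2}−z̄) = (1.1494) + (-7.4240) + (3.7938) + (6.1294) + (2.3305) + (-8.5640) + (-2.9251) = -5.5099
Denominator Σ(z_t−z̄)² = 97.3756
r_2 = -5.5099 / 97.3756 = -0.057

-0.057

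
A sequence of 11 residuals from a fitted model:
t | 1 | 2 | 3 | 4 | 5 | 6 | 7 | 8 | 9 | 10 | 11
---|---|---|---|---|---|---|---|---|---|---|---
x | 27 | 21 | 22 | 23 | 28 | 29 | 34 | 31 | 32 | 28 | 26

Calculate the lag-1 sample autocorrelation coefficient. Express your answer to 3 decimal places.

Mean x̄ = (27 + 21 + 22 + 23 + 28 + 29 + 34 + 31 + 32 + 28 + 26)/11 = 27.3636
Numerator Σ_{t=1}^{10}(x_t−x̄)(x_{t+1}−x̄) = 112.0496
Denominator Σ(x_t−x̄)² = 172.5455
r_1 = 112.0496 / 172.5455 = 0.649

0.649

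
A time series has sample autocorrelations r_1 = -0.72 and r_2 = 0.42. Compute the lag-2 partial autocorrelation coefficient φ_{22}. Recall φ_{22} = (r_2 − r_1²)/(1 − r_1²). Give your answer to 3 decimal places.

φ_{22} = (r_2 − r_1²) / (1 − r_1²)
r_1² = (-0.72)² = 0.5184
Numerator = 0.42 − 0.5184 = -0.0984; denominator = 1 − 0.5184 = 0.4816
φ_{22} = -0.0984 / 0.4816 = -0.204

-0.204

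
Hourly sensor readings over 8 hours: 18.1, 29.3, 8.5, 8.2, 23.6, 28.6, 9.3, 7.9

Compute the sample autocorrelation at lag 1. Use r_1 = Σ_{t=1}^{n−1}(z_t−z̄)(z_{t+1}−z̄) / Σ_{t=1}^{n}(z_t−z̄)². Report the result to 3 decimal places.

-0.025

Mean z̄ = (18.1 + 29.3 + 8.5 + 8.2 + 23.6 + 28.6 + 9.3 + 7.9)/8 = 16.6875
Numerator Σ_{t=1}^{7}(z_t−z̄)(z_{t+1}−z̄) = -15.3689
Denominator Σ(z_t−z̄)² = 621.6288
r_1 = -15.3689 / 621.6288 = -0.025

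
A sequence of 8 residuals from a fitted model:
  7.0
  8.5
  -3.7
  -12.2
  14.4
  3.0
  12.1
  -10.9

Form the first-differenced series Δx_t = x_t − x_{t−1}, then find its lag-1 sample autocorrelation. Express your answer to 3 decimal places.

-0.464

First differences Δx: 1.5, -12.2, -8.5, 26.6, -11.4, 9.1, -23.0
Mean of differences = -2.5571
Numerator Σ(Δx_t−Δx̄)(Δx_{t+1}−Δx̄) = -754.3133
Denominator Σ(Δx_t−Δx̄)² = 1626.8971
r_1(Δx) = -754.3133 / 1626.8971 = -0.464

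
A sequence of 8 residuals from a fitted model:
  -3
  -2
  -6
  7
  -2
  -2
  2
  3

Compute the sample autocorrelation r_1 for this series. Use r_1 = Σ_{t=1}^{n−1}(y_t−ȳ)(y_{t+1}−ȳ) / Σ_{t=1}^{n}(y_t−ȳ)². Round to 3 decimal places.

-0.282

Mean ȳ = (-3 − 2 − 6 + 7 − 2 − 2 + 2 + 3)/8 = -0.3750
Deviations from mean: -2.6250, -1.6250, -5.6250, 7.3750, -1.6250, -1.6250, 2.3750, 3.3750
Σ(y_t−ȳ)(y_{t+1}−ȳ) = (4.2656) + (9.1406) + (-41.4844) + (-11.9844) + (2.6406) + (-3.8594) + (8.0156) = -33.2656
Denominator Σ(y_t−ȳ)² = 117.8750
r_1 = -33.2656 / 117.8750 = -0.282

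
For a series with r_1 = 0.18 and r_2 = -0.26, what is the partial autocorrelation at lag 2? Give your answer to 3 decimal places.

-0.302

φ_{22} = (r_2 − r_1²) / (1 − r_1²)
r_1² = (0.18)² = 0.0324
Numerator = -0.26 − 0.0324 = -0.2924; denominator = 1 − 0.0324 = 0.9676
φ_{22} = -0.2924 / 0.9676 = -0.302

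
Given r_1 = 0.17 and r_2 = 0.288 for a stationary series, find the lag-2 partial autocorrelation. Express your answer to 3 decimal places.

φ_{22} = (r_2 − r_1²) / (1 − r_1²)
r_1² = (0.17)² = 0.0289
Numerator = 0.288 − 0.0289 = 0.2591; denominator = 1 − 0.0289 = 0.9711
φ_{22} = 0.2591 / 0.9711 = 0.267

0.267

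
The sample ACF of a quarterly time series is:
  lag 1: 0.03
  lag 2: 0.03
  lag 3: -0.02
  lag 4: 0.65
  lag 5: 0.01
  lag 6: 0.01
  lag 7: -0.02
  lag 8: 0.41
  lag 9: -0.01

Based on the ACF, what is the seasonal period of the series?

4

The largest autocorrelation is r_4 = 0.65, with a weaker echo at lag 8 (0.41); the remaining lags stay at or below 0.03.
The dominant spike at lag 4 indicates a seasonal period of 4.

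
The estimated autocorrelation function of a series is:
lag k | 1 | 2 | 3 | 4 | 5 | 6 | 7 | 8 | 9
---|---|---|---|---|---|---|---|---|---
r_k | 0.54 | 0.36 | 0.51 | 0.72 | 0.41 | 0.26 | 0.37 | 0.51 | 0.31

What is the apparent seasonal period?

4

The largest autocorrelation is r_4 = 0.72; the remaining lags stay at or below 0.54. The elevated value at lag 1 (0.54), dropping to 0.36 at lag 2, reflects decaying short-term dependence rather than seasonality.
The dominant spike at lag 4 indicates a seasonal period of 4.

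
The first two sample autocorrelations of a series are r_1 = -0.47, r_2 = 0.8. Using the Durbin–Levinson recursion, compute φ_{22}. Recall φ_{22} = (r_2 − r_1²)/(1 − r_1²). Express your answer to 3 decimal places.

φ_{22} = (r_2 − r_1²) / (1 − r_1²)
r_1² = (-0.47)² = 0.2209
Numerator = 0.8 − 0.2209 = 0.5791; denominator = 1 − 0.2209 = 0.7791
φ_{22} = 0.5791 / 0.7791 = 0.743

0.743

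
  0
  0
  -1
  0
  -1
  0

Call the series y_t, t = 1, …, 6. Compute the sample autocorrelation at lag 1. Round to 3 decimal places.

-0.583

Mean ȳ = (0 + 0 − 1 + 0 − 1 + 0)/6 = -0.3333
Deviations from mean: 0.3333, 0.3333, -0.6667, 0.3333, -0.6667, 0.3333
Σ(y_t−ȳ)(y_{t+1}−ȳ) = (0.1111) + (-0.2222) + (-0.2222) + (-0.2222) + (-0.2222) = -0.7778
Denominator Σ(y_t−ȳ)² = 1.3333
r_1 = -0.7778 / 1.3333 = -0.583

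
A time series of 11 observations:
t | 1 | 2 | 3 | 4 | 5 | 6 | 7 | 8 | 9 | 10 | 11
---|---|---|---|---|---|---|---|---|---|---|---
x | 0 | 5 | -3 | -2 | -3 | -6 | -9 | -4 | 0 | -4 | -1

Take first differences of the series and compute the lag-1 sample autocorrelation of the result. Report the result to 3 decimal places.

-0.348

First differences Δx: 5, -8, 1, -1, -3, -3, 5, 4, -4, 3
Mean of differences = -0.1000
Numerator Σ(Δx_t−Δx̄)(Δx_{t+1}−Δx̄) = -60.9100
Denominator Σ(Δx_t−Δx̄)² = 174.9000
r_1(Δx) = -60.9100 / 174.9000 = -0.348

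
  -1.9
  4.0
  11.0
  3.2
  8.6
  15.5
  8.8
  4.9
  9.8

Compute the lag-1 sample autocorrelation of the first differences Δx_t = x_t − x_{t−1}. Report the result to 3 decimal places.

First differences Δx: 5.9, 7.0, -7.8, 5.4, 6.9, -6.7, -3.9, 4.9
Mean of differences = 1.4625
Numerator Σ(Δx_t−Δx̄)(Δx_{t+1}−Δx̄) = -60.8252
Denominator Σ(Δx_t−Δx̄)² = 288.4188
r_1(Δx) = -60.8252 / 288.4188 = -0.211

-0.211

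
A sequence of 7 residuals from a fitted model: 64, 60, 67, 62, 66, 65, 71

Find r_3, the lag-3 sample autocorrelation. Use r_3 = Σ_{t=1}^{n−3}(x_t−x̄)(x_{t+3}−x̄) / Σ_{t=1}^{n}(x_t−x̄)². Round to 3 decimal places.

-0.263

Mean x̄ = (64 + 60 + 67 + 62 + 66 + 65 + 71)/7 = 65.0000
Numerator Σ_{t=1}^{4}(x_t−x̄)(x_{t+3}−x̄) = -20.0000
Denominator Σ(x_t−x̄)² = 76.0000
r_3 = -20.0000 / 76.0000 = -0.263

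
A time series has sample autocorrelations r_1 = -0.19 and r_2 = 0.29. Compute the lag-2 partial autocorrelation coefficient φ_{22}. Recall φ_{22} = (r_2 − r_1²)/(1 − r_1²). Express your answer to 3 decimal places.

φ_{22} = (r_2 − r_1²) / (1 − r_1²)
r_1² = (-0.19)² = 0.0361
Numerator = 0.29 − 0.0361 = 0.2539; denominator = 1 − 0.0361 = 0.9639
φ_{22} = 0.2539 / 0.9639 = 0.263

0.263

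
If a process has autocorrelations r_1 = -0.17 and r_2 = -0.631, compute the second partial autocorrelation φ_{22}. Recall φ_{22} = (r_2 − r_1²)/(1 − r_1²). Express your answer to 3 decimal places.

φ_{22} = (r_2 − r_1²) / (1 − r_1²)
r_1² = (-0.17)² = 0.0289
Numerator = -0.631 − 0.0289 = -0.6599; denominator = 1 − 0.0289 = 0.9711
φ_{22} = -0.6599 / 0.9711 = -0.680

-0.680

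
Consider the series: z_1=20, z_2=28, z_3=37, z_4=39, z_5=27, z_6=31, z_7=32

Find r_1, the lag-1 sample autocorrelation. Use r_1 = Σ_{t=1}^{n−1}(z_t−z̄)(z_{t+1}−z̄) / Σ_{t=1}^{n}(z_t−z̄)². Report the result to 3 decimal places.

0.138

Mean z̄ = (20 + 28 + 37 + 39 + 27 + 31 + 32)/7 = 30.5714
Deviations from mean: -10.5714, -2.5714, 6.4286, 8.4286, -3.5714, 0.4286, 1.4286
Σ(z_t−z̄)(z_{t+1}−z̄) = (27.1837) + (-16.5306) + (54.1837) + (-30.1020) + (-1.5306) + (0.6122) = 33.8163
Denominator Σ(z_t−z̄)² = 245.7143
r_1 = 33.8163 / 245.7143 = 0.138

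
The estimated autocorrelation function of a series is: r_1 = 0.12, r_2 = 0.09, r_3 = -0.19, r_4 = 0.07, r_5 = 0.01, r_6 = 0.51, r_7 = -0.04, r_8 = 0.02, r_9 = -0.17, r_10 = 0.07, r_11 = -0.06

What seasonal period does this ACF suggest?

The largest autocorrelation is r_6 = 0.51; the remaining lags stay at or below 0.12.
The dominant spike at lag 6 indicates a seasonal period of 6.

6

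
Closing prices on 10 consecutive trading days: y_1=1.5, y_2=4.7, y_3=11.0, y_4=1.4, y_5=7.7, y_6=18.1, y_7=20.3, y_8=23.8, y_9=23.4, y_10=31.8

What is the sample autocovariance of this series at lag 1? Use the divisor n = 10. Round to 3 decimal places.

Mean ȳ = (1.5 + 4.7 + 11.0 + 1.4 + 7.7 + 18.1 + 20.3 + 23.8 + 23.4 + 31.8)/10 = 14.3700
Σ_{t=1}^{9}(y_t−ȳ)(y_{t+1}−ȳ) = 582.9651
γ_1 = 582.9651 / 10 = 58.297

58.297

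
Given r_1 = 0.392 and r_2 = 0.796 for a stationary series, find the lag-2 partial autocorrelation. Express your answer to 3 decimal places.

0.759

φ_{22} = (r_2 − r_1²) / (1 − r_1²)
r_1² = (0.392)² = 0.153664
Numerator = 0.796 − 0.1537 = 0.6423; denominator = 1 − 0.1537 = 0.8463
φ_{22} = 0.6423 / 0.8463 = 0.759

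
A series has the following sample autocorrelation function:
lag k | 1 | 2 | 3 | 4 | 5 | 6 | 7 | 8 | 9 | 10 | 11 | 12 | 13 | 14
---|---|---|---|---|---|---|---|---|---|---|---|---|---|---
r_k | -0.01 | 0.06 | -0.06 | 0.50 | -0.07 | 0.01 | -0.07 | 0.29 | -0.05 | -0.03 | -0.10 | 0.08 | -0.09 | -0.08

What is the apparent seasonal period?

The largest autocorrelation is r_4 = 0.50, with a weaker echo at lag 8 (0.29); the remaining lags stay at or below 0.08.
The dominant spike at lag 4 indicates a seasonal period of 4.

4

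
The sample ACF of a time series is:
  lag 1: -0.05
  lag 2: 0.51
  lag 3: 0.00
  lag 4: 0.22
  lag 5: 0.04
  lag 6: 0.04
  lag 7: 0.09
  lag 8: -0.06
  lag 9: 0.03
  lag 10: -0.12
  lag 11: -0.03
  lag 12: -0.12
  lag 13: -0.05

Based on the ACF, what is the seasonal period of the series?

2

The largest autocorrelation is r_2 = 0.51, with a weaker echo at lag 4 (0.22); the remaining lags stay at or below 0.09.
The dominant spike at lag 2 indicates a seasonal period of 2.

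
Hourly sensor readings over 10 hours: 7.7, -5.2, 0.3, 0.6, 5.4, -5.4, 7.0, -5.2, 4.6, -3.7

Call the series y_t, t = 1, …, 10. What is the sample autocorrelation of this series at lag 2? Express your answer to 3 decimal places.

Mean ȳ = (7.7 − 5.2 + 0.3 + 0.6 + 5.4 − 5.4 + 7.0 − 5.2 + 4.6 − 3.7)/10 = 0.6100
Numerator Σ_{t=1}^{8}(y_t−ȳ)(y_{t+2}−ȳ) = 112.4988
Denominator Σ(y_t−ȳ)² = 252.2690
r_2 = 112.4988 / 252.2690 = 0.446

0.446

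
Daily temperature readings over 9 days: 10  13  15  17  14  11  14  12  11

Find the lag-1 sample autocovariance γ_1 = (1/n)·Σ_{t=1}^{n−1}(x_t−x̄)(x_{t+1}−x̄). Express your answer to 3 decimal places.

Mean x̄ = (10 + 13 + 15 + 17 + 14 + 11 + 14 + 12 + 11)/9 = 13.0000
Σ_{t=1}^{8}(x_t−x̄)(x_{t+1}−x̄) = 9.0000
γ_1 = 9.0000 / 9 = 1.000

1.000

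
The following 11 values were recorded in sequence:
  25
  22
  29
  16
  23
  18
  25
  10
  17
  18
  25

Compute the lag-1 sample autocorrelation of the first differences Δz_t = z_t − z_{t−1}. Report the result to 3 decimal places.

-0.696

First differences Δz: -3, 7, -13, 7, -5, 7, -15, 7, 1, 7
Mean of differences = 0.0000
Numerator Σ(Δz_t−Δz̄)(Δz_{t+1}−Δz̄) = -469.0000
Denominator Σ(Δz_t−Δz̄)² = 674.0000
r_1(Δz) = -469.0000 / 674.0000 = -0.696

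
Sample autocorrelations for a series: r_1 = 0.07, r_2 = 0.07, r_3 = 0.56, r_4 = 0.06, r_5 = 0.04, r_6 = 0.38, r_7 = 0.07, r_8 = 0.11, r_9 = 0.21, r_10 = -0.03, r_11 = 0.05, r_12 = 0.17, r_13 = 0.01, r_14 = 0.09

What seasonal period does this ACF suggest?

The largest autocorrelation is r_3 = 0.56, with weaker echoes at lags 6 (0.38), 9 (0.21) and 12 (0.17); the remaining lags stay at or below 0.11.
The dominant spike at lag 3 indicates a seasonal period of 3.

3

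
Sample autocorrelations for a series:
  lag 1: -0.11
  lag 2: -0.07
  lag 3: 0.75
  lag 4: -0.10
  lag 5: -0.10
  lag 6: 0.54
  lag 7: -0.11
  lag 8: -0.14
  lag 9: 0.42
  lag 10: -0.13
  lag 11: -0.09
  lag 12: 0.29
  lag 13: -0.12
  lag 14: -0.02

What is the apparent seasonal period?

The largest autocorrelation is r_3 = 0.75, with weaker echoes at lags 6 (0.54), 9 (0.42) and 12 (0.29); the remaining lags stay at or below -0.02.
The dominant spike at lag 3 indicates a seasonal period of 3.

3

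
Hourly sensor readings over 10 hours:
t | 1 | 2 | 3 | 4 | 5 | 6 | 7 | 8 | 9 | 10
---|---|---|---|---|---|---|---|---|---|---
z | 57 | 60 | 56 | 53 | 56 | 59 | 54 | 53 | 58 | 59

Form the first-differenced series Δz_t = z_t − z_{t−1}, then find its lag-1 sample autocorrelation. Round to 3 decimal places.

-0.093

First differences Δz: 3, -4, -3, 3, 3, -5, -1, 5, 1
Mean of differences = 0.2222
Numerator Σ(Δz_t−Δz̄)(Δz_{t+1}−Δz̄) = -9.6049
Denominator Σ(Δz_t−Δz̄)² = 103.5556
r_1(Δz) = -9.6049 / 103.5556 = -0.093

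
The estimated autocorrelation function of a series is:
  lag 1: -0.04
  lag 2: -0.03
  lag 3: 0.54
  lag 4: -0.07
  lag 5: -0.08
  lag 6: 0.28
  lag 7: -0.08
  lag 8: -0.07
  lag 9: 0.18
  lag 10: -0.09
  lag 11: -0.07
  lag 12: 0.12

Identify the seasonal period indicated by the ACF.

3

The largest autocorrelation is r_3 = 0.54, with weaker echoes at lags 6 (0.28) and 9 (0.18); the remaining lags stay at or below 0.12.
The dominant spike at lag 3 indicates a seasonal period of 3.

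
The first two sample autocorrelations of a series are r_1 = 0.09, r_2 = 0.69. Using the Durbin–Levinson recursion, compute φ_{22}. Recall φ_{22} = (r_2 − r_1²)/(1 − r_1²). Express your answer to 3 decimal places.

φ_{22} = (r_2 − r_1²) / (1 − r_1²)
r_1² = (0.09)² = 0.0081
Numerator = 0.69 − 0.0081 = 0.6819; denominator = 1 − 0.0081 = 0.9919
φ_{22} = 0.6819 / 0.9919 = 0.687

0.687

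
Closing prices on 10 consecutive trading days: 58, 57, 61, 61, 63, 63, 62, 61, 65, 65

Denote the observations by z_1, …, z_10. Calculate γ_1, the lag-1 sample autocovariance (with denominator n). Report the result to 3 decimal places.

Mean z̄ = (58 + 57 + 61 + 61 + 63 + 63 + 62 + 61 + 65 + 65)/10 = 61.6000
Σ_{t=1}^{9}(z_t−z̄)(z_{t+1}−z̄) = 30.6400
γ_1 = 30.6400 / 10 = 3.064

3.064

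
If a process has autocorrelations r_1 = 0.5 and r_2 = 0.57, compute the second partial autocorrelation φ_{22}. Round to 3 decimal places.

0.427

φ_{22} = (r_2 − r_1²) / (1 − r_1²)
r_1² = (0.5)² = 0.25
Numerator = 0.57 − 0.2500 = 0.3200; denominator = 1 − 0.2500 = 0.7500
φ_{22} = 0.3200 / 0.7500 = 0.427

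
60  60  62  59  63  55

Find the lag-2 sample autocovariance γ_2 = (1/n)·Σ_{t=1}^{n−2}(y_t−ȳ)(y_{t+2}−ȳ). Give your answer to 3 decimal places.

Mean ȳ = (60 + 60 + 62 + 59 + 63 + 55)/6 = 59.8333
Deviations: 0.1667, 0.1667, 2.1667, -0.8333, 3.1667, -4.8333
Σ_{t=1}^{4}(y_t−ȳ)(y_{t+2}−ȳ) = 11.1111
γ_2 = 11.1111 / 6 = 1.852

1.852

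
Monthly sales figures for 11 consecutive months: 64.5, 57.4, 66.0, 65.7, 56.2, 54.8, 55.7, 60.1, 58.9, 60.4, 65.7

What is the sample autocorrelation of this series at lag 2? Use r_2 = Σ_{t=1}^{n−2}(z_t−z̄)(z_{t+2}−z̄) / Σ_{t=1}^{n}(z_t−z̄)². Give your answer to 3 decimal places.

Mean z̄ = (64.5 + 57.4 + 66.0 + 65.7 + 56.2 + 54.8 + 55.7 + 60.1 + 58.9 + 60.4 + 65.7)/11 = 60.4909
Numerator Σ_{t=1}^{9}(z_t−z̄)(z_{t+2}−z̄) = -25.1456
Denominator Σ(z_t−z̄)² = 186.6891
r_2 = -25.1456 / 186.6891 = -0.135

-0.135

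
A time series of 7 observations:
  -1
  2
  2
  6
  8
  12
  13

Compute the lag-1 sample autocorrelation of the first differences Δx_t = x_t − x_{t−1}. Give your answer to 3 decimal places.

First differences Δx: 3, 0, 4, 2, 4, 1
Mean of differences = 2.3333
Numerator Σ(Δx_t−Δx̄)(Δx_{t+1}−Δx̄) = -8.7778
Denominator Σ(Δx_t−Δx̄)² = 13.3333
r_1(Δx) = -8.7778 / 13.3333 = -0.658

-0.658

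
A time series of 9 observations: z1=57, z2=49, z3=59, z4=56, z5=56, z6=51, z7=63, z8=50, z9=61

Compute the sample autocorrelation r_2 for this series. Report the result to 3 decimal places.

Mean z̄ = (57 + 49 + 59 + 56 + 56 + 51 + 63 + 50 + 61)/9 = 55.7778
Σ(z_t−z̄)(z_{t+2}−z̄) = (3.9383) + (-1.5062) + (0.7160) + (-1.0617) + (1.6049) + (27.6049) + (37.7160) = 69.0123
Denominator Σ(z_t−z̄)² = 193.5556
r_2 = 69.0123 / 193.5556 = 0.357

0.357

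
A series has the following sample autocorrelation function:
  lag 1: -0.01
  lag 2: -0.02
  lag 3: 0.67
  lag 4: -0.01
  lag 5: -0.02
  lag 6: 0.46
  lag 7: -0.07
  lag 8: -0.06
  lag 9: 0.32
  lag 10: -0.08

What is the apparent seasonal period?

3

The largest autocorrelation is r_3 = 0.67, with weaker echoes at lags 6 (0.46) and 9 (0.32); the remaining lags stay at or below -0.01.
The dominant spike at lag 3 indicates a seasonal period of 3.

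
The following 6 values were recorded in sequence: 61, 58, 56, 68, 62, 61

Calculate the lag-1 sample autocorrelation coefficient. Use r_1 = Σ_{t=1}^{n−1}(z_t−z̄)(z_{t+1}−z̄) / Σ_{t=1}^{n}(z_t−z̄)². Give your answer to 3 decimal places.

-0.155

Mean z̄ = (61 + 58 + 56 + 68 + 62 + 61)/6 = 61.0000
Deviations from mean: 0.0000, -3.0000, -5.0000, 7.0000, 1.0000, 0.0000
Numerator Σ_{t=1}^{5}(z_t−z̄)(z_{t+1}−z̄) = -13.0000
Denominator Σ(z_t−z̄)² = 84.0000
r_1 = -13.0000 / 84.0000 = -0.155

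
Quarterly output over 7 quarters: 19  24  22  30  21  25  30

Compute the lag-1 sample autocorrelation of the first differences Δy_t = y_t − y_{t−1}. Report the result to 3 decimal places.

First differences Δy: 5, -2, 8, -9, 4, 5
Mean of differences = 1.8333
Numerator Σ(Δy_t−Δȳ)(Δy_{t+1}−Δȳ) = -119.1944
Denominator Σ(Δy_t−Δȳ)² = 194.8333
r_1(Δy) = -119.1944 / 194.8333 = -0.612

-0.612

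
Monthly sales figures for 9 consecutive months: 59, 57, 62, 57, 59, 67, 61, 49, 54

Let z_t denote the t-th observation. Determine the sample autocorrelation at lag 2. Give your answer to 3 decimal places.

Mean z̄ = (59 + 57 + 62 + 57 + 59 + 67 + 61 + 49 + 54)/9 = 58.3333
Σ(z_t−z̄)(z_{t+2}−z̄) = (2.4444) + (1.7778) + (2.4444) + (-11.5556) + (1.7778) + (-80.8889) + (-11.5556) = -95.5556
Denominator Σ(z_t−z̄)² = 206.0000
r_2 = -95.5556 / 206.0000 = -0.464

-0.464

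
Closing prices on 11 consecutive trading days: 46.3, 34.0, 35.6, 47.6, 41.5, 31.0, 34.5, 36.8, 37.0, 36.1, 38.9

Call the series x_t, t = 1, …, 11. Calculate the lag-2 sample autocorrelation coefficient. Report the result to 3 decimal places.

Mean x̄ = (46.3 + 34.0 + 35.6 + 47.6 + 41.5 + 31.0 + 34.5 + 36.8 + 37.0 + 36.1 + 38.9)/11 = 38.1182
Numerator Σ_{t=1}^{9}(x_t−x̄)(x_{t+2}−x̄) = -132.6816
Denominator Σ(x_t−x̄)² = 263.0164
r_2 = -132.6816 / 263.0164 = -0.504

-0.504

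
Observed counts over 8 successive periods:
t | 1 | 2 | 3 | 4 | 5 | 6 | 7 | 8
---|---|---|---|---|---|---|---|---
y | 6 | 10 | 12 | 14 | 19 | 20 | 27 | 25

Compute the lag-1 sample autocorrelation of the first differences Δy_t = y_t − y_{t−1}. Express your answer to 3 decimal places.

-0.652

First differences Δy: 4, 2, 2, 5, 1, 7, -2
Mean of differences = 2.7143
Numerator Σ(Δy_t−Δȳ)(Δy_{t+1}−Δȳ) = -33.5102
Denominator Σ(Δy_t−Δȳ)² = 51.4286
r_1(Δy) = -33.5102 / 51.4286 = -0.652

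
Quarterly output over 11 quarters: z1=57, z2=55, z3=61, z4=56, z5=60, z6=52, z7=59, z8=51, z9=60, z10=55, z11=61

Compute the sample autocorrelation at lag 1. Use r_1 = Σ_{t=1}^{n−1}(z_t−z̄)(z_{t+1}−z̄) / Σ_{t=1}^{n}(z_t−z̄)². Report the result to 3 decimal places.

-0.677

Mean z̄ = (57 + 55 + 61 + 56 + 60 + 52 + 59 + 51 + 60 + 55 + 61)/11 = 57.0000
Numerator Σ_{t=1}^{10}(z_t−z̄)(z_{t+1}−z̄) = -84.0000
Denominator Σ(z_t−z̄)² = 124.0000
r_1 = -84.0000 / 124.0000 = -0.677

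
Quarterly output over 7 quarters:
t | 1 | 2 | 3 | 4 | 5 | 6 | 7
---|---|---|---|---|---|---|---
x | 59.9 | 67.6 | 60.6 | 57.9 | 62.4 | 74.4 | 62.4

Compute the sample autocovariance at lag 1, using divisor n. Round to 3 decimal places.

Mean x̄ = (59.9 + 67.6 + 60.6 + 57.9 + 62.4 + 74.4 + 62.4)/7 = 63.6000
Deviations: -3.7000, 4.0000, -3.0000, -5.7000, -1.2000, 10.8000, -1.2000
Σ_{t=1}^{6}(x_t−x̄)(x_{t+1}−x̄) = -28.7800
γ_1 = -28.7800 / 7 = -4.111

-4.111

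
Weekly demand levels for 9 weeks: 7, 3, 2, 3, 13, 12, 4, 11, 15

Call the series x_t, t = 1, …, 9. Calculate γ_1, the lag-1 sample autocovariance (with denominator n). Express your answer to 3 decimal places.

5.686

Mean x̄ = (7 + 3 + 2 + 3 + 13 + 12 + 4 + 11 + 15)/9 = 7.7778
Σ_{t=1}^{8}(x_t−x̄)(x_{t+1}−x̄) = 51.1728
γ_1 = 51.1728 / 9 = 5.686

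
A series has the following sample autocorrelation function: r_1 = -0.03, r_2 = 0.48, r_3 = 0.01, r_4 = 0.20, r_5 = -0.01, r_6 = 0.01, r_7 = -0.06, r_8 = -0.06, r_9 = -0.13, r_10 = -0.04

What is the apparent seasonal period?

The largest autocorrelation is r_2 = 0.48, with a weaker echo at lag 4 (0.20); the remaining lags stay at or below 0.01.
The dominant spike at lag 2 indicates a seasonal period of 2.

2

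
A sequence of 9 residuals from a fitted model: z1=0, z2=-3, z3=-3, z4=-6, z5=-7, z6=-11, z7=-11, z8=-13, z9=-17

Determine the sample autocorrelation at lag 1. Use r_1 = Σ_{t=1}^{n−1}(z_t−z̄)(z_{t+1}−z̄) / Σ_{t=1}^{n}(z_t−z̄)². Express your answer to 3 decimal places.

0.588

Mean z̄ = (0 − 3 − 3 − 6 − 7 − 11 − 11 − 13 − 17)/9 = -7.8889
Numerator Σ_{t=1}^{8}(z_t−z̄)(z_{t+1}−z̄) = 142.7654
Denominator Σ(z_t−z̄)² = 242.8889
r_1 = 142.7654 / 242.8889 = 0.588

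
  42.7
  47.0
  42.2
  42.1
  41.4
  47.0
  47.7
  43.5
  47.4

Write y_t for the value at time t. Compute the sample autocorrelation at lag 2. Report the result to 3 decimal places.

Mean ȳ = (42.7 + 47.0 + 42.2 + 42.1 + 41.4 + 47.0 + 47.7 + 43.5 + 47.4)/9 = 44.5556
Numerator Σ_{t=1}^{7}(y_t−ȳ)(y_{t+2}−ȳ) = -3.7595
Denominator Σ(y_t−ȳ)² = 56.0222
r_2 = -3.7595 / 56.0222 = -0.067

-0.067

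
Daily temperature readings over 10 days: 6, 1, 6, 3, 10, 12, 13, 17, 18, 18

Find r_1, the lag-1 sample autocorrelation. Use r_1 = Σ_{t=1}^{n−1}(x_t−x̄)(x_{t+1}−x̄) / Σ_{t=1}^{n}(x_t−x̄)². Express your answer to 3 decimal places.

0.704

Mean x̄ = (6 + 1 + 6 + 3 + 10 + 12 + 13 + 17 + 18 + 18)/10 = 10.4000
Numerator Σ_{t=1}^{9}(x_t−x̄)(x_{t+1}−x̄) = 246.8400
Denominator Σ(x_t−x̄)² = 350.4000
r_1 = 246.8400 / 350.4000 = 0.704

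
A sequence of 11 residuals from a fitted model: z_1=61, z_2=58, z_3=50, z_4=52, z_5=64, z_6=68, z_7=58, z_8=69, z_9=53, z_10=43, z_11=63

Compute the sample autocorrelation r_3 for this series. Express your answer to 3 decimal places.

Mean z̄ = (61 + 58 + 50 + 52 + 64 + 68 + 58 + 69 + 53 + 43 + 63)/11 = 58.0909
Numerator Σ_{t=1}^{8}(z_t−z̄)(z_{t+3}−z̄) = -28.9339
Denominator Σ(z_t−z̄)² = 640.9091
r_3 = -28.9339 / 640.9091 = -0.045

-0.045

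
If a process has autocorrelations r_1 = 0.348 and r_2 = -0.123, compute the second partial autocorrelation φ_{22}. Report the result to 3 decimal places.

φ_{22} = (r_2 − r_1²) / (1 − r_1²)
r_1² = (0.348)² = 0.121104
Numerator = -0.123 − 0.1211 = -0.2441; denominator = 1 − 0.1211 = 0.8789
φ_{22} = -0.2441 / 0.8789 = -0.278

-0.278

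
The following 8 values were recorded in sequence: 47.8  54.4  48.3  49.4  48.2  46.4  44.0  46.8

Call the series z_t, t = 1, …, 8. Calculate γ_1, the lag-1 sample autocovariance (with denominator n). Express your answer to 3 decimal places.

Mean z̄ = (47.8 + 54.4 + 48.3 + 49.4 + 48.2 + 46.4 + 44.0 + 46.8)/8 = 48.1625
Σ_{t=1}^{7}(z_t−z̄)(z_{t+1}−z̄) = 11.7548
γ_1 = 11.7548 / 8 = 1.469

1.469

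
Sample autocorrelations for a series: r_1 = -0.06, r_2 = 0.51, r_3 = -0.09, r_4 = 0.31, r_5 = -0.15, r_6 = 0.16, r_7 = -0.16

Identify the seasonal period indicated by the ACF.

2

The largest autocorrelation is r_2 = 0.51, with weaker echoes at lags 4 (0.31) and 6 (0.16); the remaining lags stay at or below -0.06.
The dominant spike at lag 2 indicates a seasonal period of 2.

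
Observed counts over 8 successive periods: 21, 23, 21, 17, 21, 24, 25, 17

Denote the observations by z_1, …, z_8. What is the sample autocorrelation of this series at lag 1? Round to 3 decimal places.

Mean z̄ = (21 + 23 + 21 + 17 + 21 + 24 + 25 + 17)/8 = 21.1250
Numerator Σ_{t=1}^{7}(z_t−z̄)(z_{t+1}−z̄) = -4.6406
Denominator Σ(z_t−z̄)² = 60.8750
r_1 = -4.6406 / 60.8750 = -0.076

-0.076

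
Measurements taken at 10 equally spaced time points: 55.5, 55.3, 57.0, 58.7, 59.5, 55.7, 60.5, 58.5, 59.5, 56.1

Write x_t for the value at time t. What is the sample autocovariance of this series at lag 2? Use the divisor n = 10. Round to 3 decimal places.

Mean x̄ = (55.5 + 55.3 + 57.0 + 58.7 + 59.5 + 55.7 + 60.5 + 58.5 + 59.5 + 56.1)/10 = 57.6300
Σ_{t=1}^{8}(x_t−x̄)(x_{t+2}−x̄) = 3.3292
γ_2 = 3.3292 / 10 = 0.333

0.333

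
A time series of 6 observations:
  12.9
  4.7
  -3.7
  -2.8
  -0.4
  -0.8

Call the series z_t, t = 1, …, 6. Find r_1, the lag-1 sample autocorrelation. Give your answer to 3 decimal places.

Mean z̄ = (12.9 + 4.7 − 3.7 − 2.8 − 0.4 − 0.8)/6 = 1.6500
Numerator Σ_{t=1}^{5}(z_t−z̄)(z_{t+1}−z̄) = 55.9475
Denominator Σ(z_t−z̄)² = 194.4950
r_1 = 55.9475 / 194.4950 = 0.288

0.288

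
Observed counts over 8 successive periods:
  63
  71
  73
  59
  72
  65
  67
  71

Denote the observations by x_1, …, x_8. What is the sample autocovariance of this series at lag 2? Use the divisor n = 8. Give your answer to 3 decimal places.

Mean x̄ = (63 + 71 + 73 + 59 + 72 + 65 + 67 + 71)/8 = 67.6250
Deviations: -4.6250, 3.3750, 5.3750, -8.6250, 4.3750, -2.6250, -0.6250, 3.3750
Σ_{t=1}^{6}(x_t−x̄)(x_{t+2}−x̄) = -19.4063
γ_2 = -19.4063 / 8 = -2.426

-2.426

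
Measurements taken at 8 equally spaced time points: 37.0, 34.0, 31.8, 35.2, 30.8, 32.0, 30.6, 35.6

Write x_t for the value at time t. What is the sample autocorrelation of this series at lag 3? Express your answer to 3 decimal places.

Mean x̄ = (37.0 + 34.0 + 31.8 + 35.2 + 30.8 + 32.0 + 30.6 + 35.6)/8 = 33.3750
Deviations from mean: 3.6250, 0.6250, -1.5750, 1.8250, -2.5750, -1.3750, -2.7750, 2.2250
Σ(x_t−x̄)(x_{t+3}−x̄) = (6.6156) + (-1.6094) + (2.1656) + (-5.0644) + (-5.7294) = -3.6219
Denominator Σ(x_t−x̄)² = 40.5150
r_3 = -3.6219 / 40.5150 = -0.089

-0.089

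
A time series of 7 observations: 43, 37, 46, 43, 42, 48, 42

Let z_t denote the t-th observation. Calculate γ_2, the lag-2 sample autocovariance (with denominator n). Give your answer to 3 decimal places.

Mean z̄ = (43 + 37 + 46 + 43 + 42 + 48 + 42)/7 = 43.0000
Deviations: 0.0000, -6.0000, 3.0000, 0.0000, -1.0000, 5.0000, -1.0000
Σ_{t=1}^{5}(z_t−z̄)(z_{t+2}−z̄) = -2.0000
γ_2 = -2.0000 / 7 = -0.286

-0.286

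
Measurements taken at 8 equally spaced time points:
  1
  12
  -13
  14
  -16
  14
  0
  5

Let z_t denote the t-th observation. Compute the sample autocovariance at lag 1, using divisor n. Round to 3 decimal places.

-100.236

Mean z̄ = (1 + 12 − 13 + 14 − 16 + 14 + 0 + 5)/8 = 2.1250
Deviations: -1.1250, 9.8750, -15.1250, 11.8750, -18.1250, 11.8750, -2.1250, 2.8750
Σ_{t=1}^{7}(z_t−z̄)(z_{t+1}−z̄) = -801.8906
γ_1 = -801.8906 / 8 = -100.236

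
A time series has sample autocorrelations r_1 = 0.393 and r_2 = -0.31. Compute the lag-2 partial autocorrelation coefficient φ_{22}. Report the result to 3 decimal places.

-0.549

φ_{22} = (r_2 − r_1²) / (1 − r_1²)
r_1² = (0.393)² = 0.154449
Numerator = -0.31 − 0.1544 = -0.4644; denominator = 1 − 0.1544 = 0.8456
φ_{22} = -0.4644 / 0.8456 = -0.549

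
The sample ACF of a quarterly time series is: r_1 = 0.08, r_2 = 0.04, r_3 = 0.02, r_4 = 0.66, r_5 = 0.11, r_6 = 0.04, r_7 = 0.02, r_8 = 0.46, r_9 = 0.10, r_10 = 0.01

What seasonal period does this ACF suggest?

The largest autocorrelation is r_4 = 0.66, with a weaker echo at lag 8 (0.46); the remaining lags stay at or below 0.11.
The dominant spike at lag 4 indicates a seasonal period of 4.

4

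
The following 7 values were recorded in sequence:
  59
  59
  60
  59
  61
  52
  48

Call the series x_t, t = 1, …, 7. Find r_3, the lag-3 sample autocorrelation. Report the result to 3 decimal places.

-0.145

Mean x̄ = (59 + 59 + 60 + 59 + 61 + 52 + 48)/7 = 56.8571
Σ(x_t−x̄)(x_{t+3}−x̄) = (4.5918) + (8.8776) + (-15.2653) + (-18.9796) = -20.7755
Denominator Σ(x_t−x̄)² = 142.8571
r_3 = -20.7755 / 142.8571 = -0.145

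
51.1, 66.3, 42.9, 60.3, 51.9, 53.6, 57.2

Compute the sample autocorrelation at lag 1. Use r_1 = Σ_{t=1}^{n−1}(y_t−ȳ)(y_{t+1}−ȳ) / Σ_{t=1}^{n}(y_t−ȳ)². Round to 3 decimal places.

Mean ȳ = (51.1 + 66.3 + 42.9 + 60.3 + 51.9 + 53.6 + 57.2)/7 = 54.7571
Deviations from mean: -3.6571, 11.5429, -11.8571, 5.5429, -2.8571, -1.1571, 2.4429
Σ(y_t−ȳ)(y_{t+1}−ȳ) = (-42.2139) + (-136.8653) + (-65.7224) + (-15.8367) + (3.3061) + (-2.8267) = -260.1590
Denominator Σ(y_t−ȳ)² = 333.3971
r_1 = -260.1590 / 333.3971 = -0.780

-0.780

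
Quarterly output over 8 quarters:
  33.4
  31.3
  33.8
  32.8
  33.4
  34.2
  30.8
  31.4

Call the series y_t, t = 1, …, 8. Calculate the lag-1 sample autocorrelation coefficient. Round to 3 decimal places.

-0.143

Mean ȳ = (33.4 + 31.3 + 33.8 + 32.8 + 33.4 + 34.2 + 30.8 + 31.4)/8 = 32.6375
Numerator Σ_{t=1}^{7}(y_t−ȳ)(y_{t+1}−ȳ) = -1.6677
Denominator Σ(y_t−ȳ)² = 11.6788
r_1 = -1.6677 / 11.6788 = -0.143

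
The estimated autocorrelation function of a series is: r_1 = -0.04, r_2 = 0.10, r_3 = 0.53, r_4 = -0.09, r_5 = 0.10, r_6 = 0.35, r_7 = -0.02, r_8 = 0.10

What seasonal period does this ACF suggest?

3

The largest autocorrelation is r_3 = 0.53, with a weaker echo at lag 6 (0.35); the remaining lags stay at or below 0.10.
The dominant spike at lag 3 indicates a seasonal period of 3.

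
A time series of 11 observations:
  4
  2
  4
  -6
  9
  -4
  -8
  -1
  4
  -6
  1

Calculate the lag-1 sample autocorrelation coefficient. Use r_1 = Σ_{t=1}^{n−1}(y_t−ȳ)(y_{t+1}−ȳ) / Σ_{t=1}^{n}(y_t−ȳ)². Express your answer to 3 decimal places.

Mean ȳ = (4 + 2 + 4 − 6 + 9 − 4 − 8 − 1 + 4 − 6 + 1)/11 = -0.0909
Numerator Σ_{t=1}^{10}(y_t−ȳ)(y_{t+1}−ȳ) = -92.5537
Denominator Σ(y_t−ȳ)² = 286.9091
r_1 = -92.5537 / 286.9091 = -0.323

-0.323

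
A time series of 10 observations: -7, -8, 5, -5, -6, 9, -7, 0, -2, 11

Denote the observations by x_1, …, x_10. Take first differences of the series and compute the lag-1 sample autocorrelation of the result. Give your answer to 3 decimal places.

-0.593

First differences Δx: -1, 13, -10, -1, 15, -16, 7, -2, 13
Mean of differences = 2.0000
Numerator Σ(Δx_t−Δx̄)(Δx_{t+1}−Δx̄) = -556.0000
Denominator Σ(Δx_t−Δx̄)² = 938.0000
r_1(Δx) = -556.0000 / 938.0000 = -0.593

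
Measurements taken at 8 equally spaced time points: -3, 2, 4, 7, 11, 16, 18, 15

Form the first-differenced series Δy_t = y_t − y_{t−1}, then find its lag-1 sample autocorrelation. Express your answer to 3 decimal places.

First differences Δy: 5, 2, 3, 4, 5, 2, -3
Mean of differences = 2.5714
Numerator Σ(Δy_t−Δȳ)(Δy_{t+1}−Δȳ) = 4.2449
Denominator Σ(Δy_t−Δȳ)² = 45.7143
r_1(Δy) = 4.2449 / 45.7143 = 0.093

0.093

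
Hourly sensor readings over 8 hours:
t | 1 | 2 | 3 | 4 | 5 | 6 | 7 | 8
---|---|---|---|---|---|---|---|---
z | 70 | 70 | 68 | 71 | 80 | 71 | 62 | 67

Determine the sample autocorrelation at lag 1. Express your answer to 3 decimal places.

Mean z̄ = (70 + 70 + 68 + 71 + 80 + 71 + 62 + 67)/8 = 69.8750
Deviations from mean: 0.1250, 0.1250, -1.8750, 1.1250, 10.1250, 1.1250, -7.8750, -2.8750
Σ(z_t−z̄)(z_{t+1}−z̄) = (0.0156) + (-0.2344) + (-2.1094) + (11.3906) + (11.3906) + (-8.8594) + (22.6406) = 34.2344
Denominator Σ(z_t−z̄)² = 178.8750
r_1 = 34.2344 / 178.8750 = 0.191

0.191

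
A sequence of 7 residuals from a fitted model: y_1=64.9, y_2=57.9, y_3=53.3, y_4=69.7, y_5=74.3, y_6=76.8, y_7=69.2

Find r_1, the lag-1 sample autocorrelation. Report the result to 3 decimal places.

Mean ȳ = (64.9 + 57.9 + 53.3 + 69.7 + 74.3 + 76.8 + 69.2)/7 = 66.5857
Σ(y_t−ȳ)(y_{t+1}−ȳ) = (14.6416) + (115.3959) + (-41.3755) + (24.0245) + (78.7959) + (26.7031) = 218.1855
Denominator Σ(y_t−ȳ)² = 435.1686
r_1 = 218.1855 / 435.1686 = 0.501

0.501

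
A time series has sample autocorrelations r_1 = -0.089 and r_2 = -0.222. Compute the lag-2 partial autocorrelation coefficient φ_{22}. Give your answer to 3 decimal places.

-0.232

φ_{22} = (r_2 − r_1²) / (1 − r_1²)
r_1² = (-0.089)² = 0.007921
Numerator = -0.222 − 0.0079 = -0.2299; denominator = 1 − 0.0079 = 0.9921
φ_{22} = -0.2299 / 0.9921 = -0.232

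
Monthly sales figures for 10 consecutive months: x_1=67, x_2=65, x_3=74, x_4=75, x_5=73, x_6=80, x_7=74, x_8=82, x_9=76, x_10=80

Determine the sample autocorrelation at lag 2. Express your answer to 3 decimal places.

0.313

Mean x̄ = (67 + 65 + 74 + 75 + 73 + 80 + 74 + 82 + 76 + 80)/10 = 74.6000
Numerator Σ_{t=1}^{8}(x_t−x̄)(x_{t+2}−x̄) = 83.8800
Denominator Σ(x_t−x̄)² = 268.4000
r_2 = 83.8800 / 268.4000 = 0.313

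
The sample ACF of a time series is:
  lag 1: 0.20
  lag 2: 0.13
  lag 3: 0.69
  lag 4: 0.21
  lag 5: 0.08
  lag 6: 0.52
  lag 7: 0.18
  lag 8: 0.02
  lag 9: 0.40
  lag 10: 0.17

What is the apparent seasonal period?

The largest autocorrelation is r_3 = 0.69, with weaker echoes at lags 6 (0.52) and 9 (0.40); the remaining lags stay at or below 0.21.
The dominant spike at lag 3 indicates a seasonal period of 3.

3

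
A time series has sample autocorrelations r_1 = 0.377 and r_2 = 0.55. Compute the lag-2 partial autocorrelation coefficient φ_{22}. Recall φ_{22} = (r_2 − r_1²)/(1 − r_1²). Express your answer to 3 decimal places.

0.475

φ_{22} = (r_2 − r_1²) / (1 − r_1²)
r_1² = (0.377)² = 0.142129
Numerator = 0.55 − 0.1421 = 0.4079; denominator = 1 − 0.1421 = 0.8579
φ_{22} = 0.4079 / 0.8579 = 0.475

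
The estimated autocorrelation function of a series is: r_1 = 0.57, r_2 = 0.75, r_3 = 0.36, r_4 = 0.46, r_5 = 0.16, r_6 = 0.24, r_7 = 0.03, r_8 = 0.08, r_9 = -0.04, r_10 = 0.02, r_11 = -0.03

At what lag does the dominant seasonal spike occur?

2

The largest autocorrelation is r_2 = 0.75; the remaining lags stay at or below 0.57.
The dominant spike at lag 2 indicates a seasonal period of 2.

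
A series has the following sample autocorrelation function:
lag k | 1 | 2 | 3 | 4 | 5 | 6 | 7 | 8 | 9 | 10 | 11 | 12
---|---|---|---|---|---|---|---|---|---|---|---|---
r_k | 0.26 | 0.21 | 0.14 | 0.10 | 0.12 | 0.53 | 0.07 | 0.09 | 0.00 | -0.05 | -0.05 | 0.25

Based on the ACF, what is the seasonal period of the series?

6

The largest autocorrelation is r_6 = 0.53; the remaining lags stay at or below 0.26. The elevated value at lag 1 (0.26), dropping to 0.21 at lag 2, reflects decaying short-term dependence rather than seasonality.
The dominant spike at lag 6 indicates a seasonal period of 6.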